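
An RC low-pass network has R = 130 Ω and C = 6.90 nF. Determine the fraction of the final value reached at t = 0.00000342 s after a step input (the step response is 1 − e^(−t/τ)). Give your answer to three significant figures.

y/y_∞ ≈ 0.978

τ = RC = 130 × 6.90 nF = 0.000000897 s.
y(t)/y_∞ = 1 − e^(−t/τ) = 1 − e^(−0.00000342/0.000000897) = 1 − e^(−3.81) = 0.978.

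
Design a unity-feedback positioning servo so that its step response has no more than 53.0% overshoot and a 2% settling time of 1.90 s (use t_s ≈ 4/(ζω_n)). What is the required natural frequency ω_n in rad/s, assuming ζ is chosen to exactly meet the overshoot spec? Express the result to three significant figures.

ω_n ≈ 10.6 rad/s

ζ = −ln(OS)/√(π² + (ln OS)²). With OS = 0.530, ln OS = −0.6349 and ζ = 0.6349/3.205 = 0.198.
From t_s ≈ 4/(ζω_n): ω_n = 4/(ζ·t_s) = 4/(0.198·1.90) = 10.6 rad/s.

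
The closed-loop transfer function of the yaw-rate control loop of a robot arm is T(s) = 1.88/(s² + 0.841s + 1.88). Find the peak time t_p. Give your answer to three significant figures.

t_p ≈ 2.41 s

ω_n = √1.88 = 1.37 rad/s; ζ = 0.841/(2·1.37) = 0.307.
The damped frequency ω_d = ω_n√(1−ζ²) = 1.31 rad/s. Then t_p = π/ω_d = 2.41 s.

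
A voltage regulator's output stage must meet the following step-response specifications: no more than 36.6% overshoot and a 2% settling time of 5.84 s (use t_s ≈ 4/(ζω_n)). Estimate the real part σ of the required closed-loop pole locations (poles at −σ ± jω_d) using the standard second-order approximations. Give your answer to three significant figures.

σ ≈ 0.685

The settling-time spec alone fixes σ = ζω_n = 4/t_s = 4/5.84 = 0.685.
(Overshoot then fixes ζ = 0.305 and hence ω_d = σ·√(1−ζ²)/ζ = 2.14 rad/s.)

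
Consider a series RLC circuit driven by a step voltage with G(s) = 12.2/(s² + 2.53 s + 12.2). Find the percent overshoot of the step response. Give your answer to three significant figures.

Matching coefficients with s² + 2ζω_n s + ω_n² gives ω_n² = 12.2 ⇒ ω_n = 3.49 rad/s, and ζ = 2.53/(2ω_n) = 0.362.
%OS = 100 e^{−πζ/√(1−ζ²)} with ζ = 0.362 gives 29.5%.

%OS ≈ 29.5%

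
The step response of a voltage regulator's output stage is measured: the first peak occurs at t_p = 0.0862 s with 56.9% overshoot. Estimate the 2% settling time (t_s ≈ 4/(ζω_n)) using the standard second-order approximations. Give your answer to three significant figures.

ζ from %OS: ζ = |ln 0.569|/√(π²+ln²0.569) = 0.177.
From t_p = π/ω_d, ω_d = π/0.0862 = 36.4 rad/s, so ω_n = ω_d/√(1−ζ²) = 37.0 rad/s.
t_s ≈ 4/(ζω_n) = 4/(0.177·37.0) = 0.611 s.

t_s ≈ 0.611 s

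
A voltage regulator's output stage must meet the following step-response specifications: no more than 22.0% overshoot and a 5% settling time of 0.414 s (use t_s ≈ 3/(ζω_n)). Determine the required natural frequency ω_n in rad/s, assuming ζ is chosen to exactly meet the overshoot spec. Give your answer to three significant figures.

ζ = −ln(OS)/√(π² + (ln OS)²). With OS = 0.220, ln OS = −1.514 and ζ = 1.514/3.487 = 0.434.
Then ω_n = 3/(ζ t_s) = 3/(0.434 × 0.414) = 16.7 rad/s.

ω_n ≈ 16.7 rad/s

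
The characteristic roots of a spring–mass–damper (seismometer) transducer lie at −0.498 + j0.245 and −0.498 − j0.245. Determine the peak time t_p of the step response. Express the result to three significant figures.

t_p ≈ 12.8 s

t_p = π/ω_d with ω_d = 0.245 (the imaginary part), so t_p = 12.8 s.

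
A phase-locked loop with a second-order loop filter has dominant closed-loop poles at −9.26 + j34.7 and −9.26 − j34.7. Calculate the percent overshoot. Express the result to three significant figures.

%OS ≈ 43.2%

With σ = 9.26, ω_d = 34.7: ω_n = √(σ²+ω_d²) = 35.9 rad/s, ζ = σ/ω_n = 0.258.
%OS = 100·exp(−πζ/√(1−ζ²)) = 43.2%.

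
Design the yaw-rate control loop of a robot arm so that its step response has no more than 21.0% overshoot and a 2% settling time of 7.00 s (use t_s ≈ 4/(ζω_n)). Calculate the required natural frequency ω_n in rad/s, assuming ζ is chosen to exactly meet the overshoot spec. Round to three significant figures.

From %OS = 100·exp(−πζ/√(1−ζ²)), invert to get ζ = −ln(OS)/√(π² + ln²(OS)) with OS = 0.210.
−ln 0.210 = 1.561, so ζ = 1.561/√(π² + 2.436) = 0.445.
From t_s ≈ 4/(ζω_n): ω_n = 4/(ζ·t_s) = 4/(0.445·7.00) = 1.28 rad/s.

ω_n ≈ 1.28 rad/s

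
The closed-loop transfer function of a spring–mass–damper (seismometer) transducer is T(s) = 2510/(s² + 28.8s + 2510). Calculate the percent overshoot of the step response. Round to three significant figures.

ω_n = √2510 = 50.1 rad/s; ζ = 28.8/(2·50.1) = 0.287.
Overshoot: exp(−π·0.287/√(1−0.287²)) = 0.390, i.e. 39.0%.

%OS ≈ 39.0%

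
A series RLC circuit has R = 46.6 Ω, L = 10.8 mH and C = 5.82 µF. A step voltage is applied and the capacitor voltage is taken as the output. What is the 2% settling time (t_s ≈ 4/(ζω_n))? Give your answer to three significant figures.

t_s ≈ 0.00185 s

For a series RLC circuit (capacitor voltage as output), ω_n = 1/√(LC) = 1/√(10.8 mH · 5.82 µF) = 3990 rad/s.
ζ = (R/2)·√(C/L) = (46.6/2)·√(5.82 µF/10.8 mH) = 0.541.
t_s ≈ 4/(ζω_n) = 0.00185 s.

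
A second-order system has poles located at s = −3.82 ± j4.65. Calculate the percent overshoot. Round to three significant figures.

The poles are at −σ ± jω_d with σ = 3.82 and ω_d = 4.65, so ω_n = √(σ²+ω_d²) = 6.02 rad/s and ζ = σ/ω_n = 0.635.
Overshoot: exp(−π·0.635/√(1−0.635²)) = 0.0757, i.e. 7.57%.

%OS ≈ 7.57%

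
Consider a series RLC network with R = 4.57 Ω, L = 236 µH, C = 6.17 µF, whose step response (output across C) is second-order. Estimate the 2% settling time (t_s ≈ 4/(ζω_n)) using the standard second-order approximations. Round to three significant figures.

For a series RLC circuit (capacitor voltage as output), ω_n = 1/√(LC) = 1/√(236 µH · 6.17 µF) = 26200 rad/s.
ζ = (R/2)·√(C/L) = (4.57/2)·√(6.17 µF/236 µH) = 0.369.
t_s ≈ 4/(ζω_n) = 0.000413 s.

t_s ≈ 0.000413 s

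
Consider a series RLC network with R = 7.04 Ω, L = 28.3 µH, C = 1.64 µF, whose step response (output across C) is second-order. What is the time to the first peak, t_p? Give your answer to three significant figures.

t_p ≈ 0.0000403 s

For a series RLC circuit (capacitor voltage as output), ω_n = 1/√(LC) = 1/√(28.3 µH · 1.64 µF) = 147000 rad/s.
ζ = (R/2)·√(C/L) = (7.04/2)·√(1.64 µF/28.3 µH) = 0.847.
ω_d = 147000·√(1 − 0.847²) = 77900 rad/s. t_p = π/ω_d = 0.0000403 s.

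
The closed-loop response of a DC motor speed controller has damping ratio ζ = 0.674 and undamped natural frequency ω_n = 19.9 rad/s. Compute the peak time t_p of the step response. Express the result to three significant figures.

The damped frequency is ω_d = ω_n√(1−ζ²) = 19.9·√(1−0.454) = 14.7 rad/s.
Peak time t_p = π/ω_d = π/14.7 = 0.214 s.

t_p ≈ 0.214 s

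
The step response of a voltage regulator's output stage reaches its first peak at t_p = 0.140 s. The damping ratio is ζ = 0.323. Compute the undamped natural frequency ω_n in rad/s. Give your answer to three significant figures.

ω_n ≈ 23.7 rad/s

Peak time t_p = π/ω_d, so ω_d = π/t_p = π/0.140 = 22.4 rad/s.
ω_n = ω_d/√(1−ζ²) = 22.4/√0.896 = 23.7 rad/s.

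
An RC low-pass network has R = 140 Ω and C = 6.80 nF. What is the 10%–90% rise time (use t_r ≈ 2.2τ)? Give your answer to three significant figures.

τ = RC = 140 × 6.80 nF = 0.000000952 s.
t_r ≈ 2.2τ = 0.00000209 s.

t_r ≈ 0.00000209 s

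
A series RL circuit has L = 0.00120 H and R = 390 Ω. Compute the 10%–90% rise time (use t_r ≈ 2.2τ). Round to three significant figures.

τ = L/R = 0.00120/390 = 0.00000308 s.
t_r ≈ 2.2τ = 0.00000677 s.

t_r ≈ 0.00000677 s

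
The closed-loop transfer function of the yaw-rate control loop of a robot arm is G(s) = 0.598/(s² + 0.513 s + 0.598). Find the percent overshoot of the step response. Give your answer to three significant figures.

ω_n = √0.598 = 0.773 rad/s; ζ = 0.513/(2·0.773) = 0.332.
%OS = 100 e^{−πζ/√(1−ζ²)} with ζ = 0.332 gives 33.1%.

%OS ≈ 33.1%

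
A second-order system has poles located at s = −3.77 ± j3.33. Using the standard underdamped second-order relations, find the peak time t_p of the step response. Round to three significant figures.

t_p ≈ 0.943 s

t_p = π/ω_d with ω_d = 3.33 (the imaginary part), so t_p = 0.943 s.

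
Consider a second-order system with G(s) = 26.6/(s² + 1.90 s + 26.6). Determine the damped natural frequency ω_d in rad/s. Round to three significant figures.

ω_n = √26.6 = 5.16 rad/s; ζ = 1.90/(2·5.16) = 0.184.
The damped frequency ω_d = ω_n√(1−ζ²) = 5.07 rad/s.

ω_d ≈ 5.07 rad/s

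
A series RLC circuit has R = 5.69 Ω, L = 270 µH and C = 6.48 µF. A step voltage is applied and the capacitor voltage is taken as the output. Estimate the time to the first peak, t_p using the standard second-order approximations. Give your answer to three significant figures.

For a series RLC circuit (capacitor voltage as output), ω_n = 1/√(LC) = 1/√(270 µH · 6.48 µF) = 23900 rad/s.
ζ = (R/2)·√(C/L) = (5.69/2)·√(6.48 µF/270 µH) = 0.441.
The damped frequency ω_d = ω_n√(1−ζ²) = 21500 rad/s. t_p = π/ω_d = 0.000146 s.

t_p ≈ 0.000146 s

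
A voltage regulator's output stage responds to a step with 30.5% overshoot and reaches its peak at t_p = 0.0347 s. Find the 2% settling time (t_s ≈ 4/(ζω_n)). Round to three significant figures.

From the overshoot, ζ = −ln(OS)/√(π²+ln²(OS)) = 0.354.
From t_p = π/ω_d, ω_d = π/0.0347 = 90.5 rad/s, so ω_n = ω_d/√(1−ζ²) = 96.8 rad/s.
t_s ≈ 4/(ζω_n) = 4/(0.354·96.8) = 0.117 s.

t_s ≈ 0.117 s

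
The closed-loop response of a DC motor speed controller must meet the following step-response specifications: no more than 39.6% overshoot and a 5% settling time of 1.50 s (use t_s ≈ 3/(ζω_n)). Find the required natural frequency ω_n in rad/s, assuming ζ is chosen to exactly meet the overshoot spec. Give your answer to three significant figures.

ζ = −ln(OS)/√(π² + (ln OS)²). With OS = 0.396, ln OS = −0.9263 and ζ = 0.9263/3.275 = 0.283.
From t_s ≈ 3/(ζω_n): ω_n = 3/(ζ·t_s) = 3/(0.283·1.50) = 7.07 rad/s.

ω_n ≈ 7.07 rad/s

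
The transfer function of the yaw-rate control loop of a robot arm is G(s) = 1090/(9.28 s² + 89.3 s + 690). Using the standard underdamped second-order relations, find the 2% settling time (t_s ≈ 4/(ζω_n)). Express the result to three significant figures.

t_s ≈ 0.831 s

Dividing through by 9.28: denominator becomes s² + 9.623 s + 74.35.
So ω_n = √74.35 = 8.62 rad/s and ζ = 9.623/(2·8.62) = 0.558.
t_s ≈ 4/(ζω_n) = 0.831 s.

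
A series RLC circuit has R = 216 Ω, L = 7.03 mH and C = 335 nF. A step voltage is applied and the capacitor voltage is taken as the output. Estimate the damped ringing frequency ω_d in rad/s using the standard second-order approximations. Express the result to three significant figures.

ω_d ≈ 13700 rad/s

For a series RLC circuit (capacitor voltage as output), ω_n = 1/√(LC) = 1/√(7.03 mH · 335 nF) = 20600 rad/s.
ζ = (R/2)·√(C/L) = (216/2)·√(335 nF/7.03 mH) = 0.746.
The damped frequency ω_d = ω_n√(1−ζ²) = 13700 rad/s.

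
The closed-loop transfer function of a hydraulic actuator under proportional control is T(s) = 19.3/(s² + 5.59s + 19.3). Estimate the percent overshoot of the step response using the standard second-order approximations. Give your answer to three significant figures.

%OS ≈ 7.50%

Comparing the denominator to s² + 2ζω_n s + ω_n²: ω_n = √19.3 = 4.39 rad/s, and 2ζω_n = 5.59 so ζ = 5.59/(2·4.39) = 0.636.
%OS = 100·exp(−πζ/√(1−ζ²)) = 7.50%.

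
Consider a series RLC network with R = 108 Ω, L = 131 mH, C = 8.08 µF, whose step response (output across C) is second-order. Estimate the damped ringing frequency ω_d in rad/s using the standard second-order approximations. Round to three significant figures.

ω_d ≈ 880 rad/s

For a series RLC circuit (capacitor voltage as output), ω_n = 1/√(LC) = 1/√(131 mH · 8.08 µF) = 972 rad/s.
ζ = (R/2)·√(C/L) = (108/2)·√(8.08 µF/131 mH) = 0.424.
ω_d = 972·√(1 − 0.424²) = 880 rad/s.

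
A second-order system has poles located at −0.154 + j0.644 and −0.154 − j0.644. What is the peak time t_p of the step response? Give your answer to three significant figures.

t_p ≈ 4.88 s

t_p = π/ω_d with ω_d = 0.644 (the imaginary part), so t_p = 4.88 s.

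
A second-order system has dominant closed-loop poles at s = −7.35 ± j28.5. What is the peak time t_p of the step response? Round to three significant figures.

t_p = π/ω_d with ω_d = 28.5 (the imaginary part), so t_p = 0.110 s.

t_p ≈ 0.110 s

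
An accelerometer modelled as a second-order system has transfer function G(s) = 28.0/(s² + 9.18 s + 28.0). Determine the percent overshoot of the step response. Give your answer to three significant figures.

%OS ≈ 0.418%

Comparing the denominator to s² + 2ζω_n s + ω_n²: ω_n = √28.0 = 5.29 rad/s, and 2ζω_n = 9.18 so ζ = 9.18/(2·5.29) = 0.867.
Overshoot: exp(−π·0.867/√(1−0.867²)) = 0.00418, i.e. 0.418%.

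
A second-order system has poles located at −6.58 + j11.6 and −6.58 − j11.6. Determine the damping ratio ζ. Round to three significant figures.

ζ ≈ 0.493

With σ = 6.58, ω_d = 11.6: ω_n = √(σ²+ω_d²) = 13.3 rad/s, ζ = σ/ω_n = 0.493.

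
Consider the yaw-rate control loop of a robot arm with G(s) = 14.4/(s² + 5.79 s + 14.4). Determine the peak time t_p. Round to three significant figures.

t_p ≈ 1.28 s

Comparing the denominator to s² + 2ζω_n s + ω_n²: ω_n = √14.4 = 3.79 rad/s, and 2ζω_n = 5.79 so ζ = 5.79/(2·3.79) = 0.763.
ω_d = 3.79·√(1 − 0.763²) = 2.45 rad/s. Then t_p = π/ω_d = 1.28 s.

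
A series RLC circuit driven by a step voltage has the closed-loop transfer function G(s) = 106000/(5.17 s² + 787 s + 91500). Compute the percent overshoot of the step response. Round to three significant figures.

%OS ≈ 11.2%

Dividing through by 5.17: denominator becomes s² + 152.2 s + 17700.
So ω_n = √17700 = 133 rad/s and ζ = 152.2/(2·133) = 0.572.
Overshoot: exp(−π·0.572/√(1−0.572²)) = 0.112, i.e. 11.2%.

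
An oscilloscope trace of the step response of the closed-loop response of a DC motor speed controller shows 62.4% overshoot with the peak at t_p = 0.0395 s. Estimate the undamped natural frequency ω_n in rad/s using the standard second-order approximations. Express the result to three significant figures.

ω_n ≈ 80.4 rad/s

The overshoot fixes ζ = −ln(OS)/√(π²+ln²(OS)) = 0.148.
From t_p = π/ω_d, ω_d = π/0.0395 = 79.5 rad/s, so ω_n = ω_d/√(1−ζ²) = 80.4 rad/s.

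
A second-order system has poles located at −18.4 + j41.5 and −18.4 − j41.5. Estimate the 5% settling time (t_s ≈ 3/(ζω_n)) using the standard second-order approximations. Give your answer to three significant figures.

For poles at −σ ± jω_d, ζω_n = σ = 18.4, so t_s ≈ 3/σ = 0.163 s.

t_s ≈ 0.163 s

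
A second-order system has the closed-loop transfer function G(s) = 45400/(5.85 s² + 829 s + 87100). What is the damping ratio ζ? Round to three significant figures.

ζ ≈ 0.581

Dividing through by 5.85: denominator becomes s² + 141.7 s + 14890.
So ω_n = √14890 = 122 rad/s and ζ = 141.7/(2·122) = 0.581.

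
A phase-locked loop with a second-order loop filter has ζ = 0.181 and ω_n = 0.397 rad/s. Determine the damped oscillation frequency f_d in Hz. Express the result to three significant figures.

f_d ≈ 0.0621 Hz

ω_d = ω_n√(1−ζ²) = 0.397·√0.967 = 0.390 rad/s.
f_d = ω_d/(2π) = 0.0621 Hz.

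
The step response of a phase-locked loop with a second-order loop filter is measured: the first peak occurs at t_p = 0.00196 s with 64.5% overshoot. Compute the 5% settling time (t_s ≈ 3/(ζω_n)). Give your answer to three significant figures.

t_s ≈ 0.0134 s

The overshoot fixes ζ = −ln(OS)/√(π²+ln²(OS)) = 0.138.
From t_p = π/ω_d, ω_d = π/0.00196 = 1600 rad/s, so ω_n = ω_d/√(1−ζ²) = 1620 rad/s.
t_s ≈ 3/(ζω_n) = 3/(0.138·1620) = 0.0134 s.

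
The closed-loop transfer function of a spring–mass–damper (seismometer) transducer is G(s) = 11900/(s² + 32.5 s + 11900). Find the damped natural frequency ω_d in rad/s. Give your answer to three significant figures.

ω_n = √11900 = 109 rad/s; ζ = 32.5/(2·109) = 0.149.
ω_d = ω_n√(1−ζ²) = 108 rad/s.

ω_d ≈ 108 rad/s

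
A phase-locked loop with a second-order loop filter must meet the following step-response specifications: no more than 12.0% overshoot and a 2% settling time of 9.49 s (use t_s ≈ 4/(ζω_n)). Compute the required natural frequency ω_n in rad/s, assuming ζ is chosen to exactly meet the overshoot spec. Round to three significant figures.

ω_n ≈ 0.753 rad/s

ζ = −ln(OS)/√(π² + (ln OS)²). With OS = 0.120, ln OS = −2.120 and ζ = 2.120/3.790 = 0.559.
From t_s ≈ 4/(ζω_n): ω_n = 4/(ζ·t_s) = 4/(0.559·9.49) = 0.753 rad/s.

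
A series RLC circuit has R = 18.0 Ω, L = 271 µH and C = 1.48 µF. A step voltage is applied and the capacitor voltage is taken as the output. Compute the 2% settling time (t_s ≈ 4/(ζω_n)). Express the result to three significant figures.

For a series RLC circuit (capacitor voltage as output), ω_n = 1/√(LC) = 1/√(271 µH · 1.48 µF) = 49900 rad/s.
ζ = (R/2)·√(C/L) = (18.0/2)·√(1.48 µF/271 µH) = 0.665.
t_s ≈ 4/(ζω_n) = 0.000120 s.

t_s ≈ 0.000120 s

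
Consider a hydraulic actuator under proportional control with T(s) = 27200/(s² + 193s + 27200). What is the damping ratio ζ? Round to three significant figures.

ζ ≈ 0.585

Matching coefficients with s² + 2ζω_n s + ω_n² gives ω_n² = 27200 ⇒ ω_n = 165 rad/s, and ζ = 193/(2ω_n) = 0.585.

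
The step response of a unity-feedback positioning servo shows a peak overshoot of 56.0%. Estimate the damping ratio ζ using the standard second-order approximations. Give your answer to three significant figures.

ζ ≈ 0.181

ζ = −ln(OS)/√(π² + (ln OS)²). With OS = 0.560, ln OS = −0.5798 and ζ = 0.5798/3.195 = 0.181.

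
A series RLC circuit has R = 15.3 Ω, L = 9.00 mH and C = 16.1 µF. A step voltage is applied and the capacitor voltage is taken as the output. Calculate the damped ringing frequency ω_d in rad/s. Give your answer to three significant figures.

ω_d ≈ 2490 rad/s

For a series RLC circuit (capacitor voltage as output), ω_n = 1/√(LC) = 1/√(9.00 mH · 16.1 µF) = 2630 rad/s.
ζ = (R/2)·√(C/L) = (15.3/2)·√(16.1 µF/9.00 mH) = 0.324.
The damped frequency ω_d = ω_n√(1−ζ²) = 2490 rad/s.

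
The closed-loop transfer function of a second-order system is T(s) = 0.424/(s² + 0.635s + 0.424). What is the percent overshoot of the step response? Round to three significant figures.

%OS ≈ 17.3%

ω_n = √0.424 = 0.651 rad/s; ζ = 0.635/(2·0.651) = 0.488.
Overshoot: exp(−π·0.488/√(1−0.488²)) = 0.173, i.e. 17.3%.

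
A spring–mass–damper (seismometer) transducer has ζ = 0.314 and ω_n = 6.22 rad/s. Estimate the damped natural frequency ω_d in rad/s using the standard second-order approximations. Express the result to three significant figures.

ω_d ≈ 5.91 rad/s

ω_d = ω_n√(1−ζ²) = 6.22·√0.901 = 5.91 rad/s.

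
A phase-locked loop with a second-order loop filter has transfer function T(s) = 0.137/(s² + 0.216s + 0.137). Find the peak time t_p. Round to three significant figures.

ω_n = √0.137 = 0.370 rad/s; ζ = 0.216/(2·0.370) = 0.292.
ω_d = ω_n√(1−ζ²) = 0.354 rad/s. Then t_p = π/ω_d = 8.87 s.

t_p ≈ 8.87 s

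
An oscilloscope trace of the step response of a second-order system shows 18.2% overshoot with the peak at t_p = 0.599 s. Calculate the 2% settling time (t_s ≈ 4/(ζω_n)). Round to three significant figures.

The overshoot fixes ζ = −ln(OS)/√(π²+ln²(OS)) = 0.477.
From t_p = π/ω_d, ω_d = π/0.599 = 5.24 rad/s, so ω_n = ω_d/√(1−ζ²) = 5.97 rad/s.
t_s ≈ 4/(ζω_n) = 4/(0.477·5.97) = 1.41 s.

t_s ≈ 1.41 s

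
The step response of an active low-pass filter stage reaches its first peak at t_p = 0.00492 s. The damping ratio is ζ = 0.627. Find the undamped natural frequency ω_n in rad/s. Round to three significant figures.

ω_n ≈ 820 rad/s

Peak time t_p = π/ω_d, so ω_d = π/t_p = π/0.00492 = 639 rad/s.
ω_n = ω_d/√(1−ζ²) = 639/√0.607 = 820 rad/s.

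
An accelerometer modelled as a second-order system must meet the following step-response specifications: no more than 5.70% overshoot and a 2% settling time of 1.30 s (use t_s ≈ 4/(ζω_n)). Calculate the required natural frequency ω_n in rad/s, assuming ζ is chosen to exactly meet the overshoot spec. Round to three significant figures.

From %OS = 100·exp(−πζ/√(1−ζ²)), invert to get ζ = −ln(OS)/√(π² + ln²(OS)) with OS = 0.0570.
−ln 0.0570 = 2.865, so ζ = 2.865/√(π² + 8.207) = 0.674.
Then ω_n = 4/(ζ t_s) = 4/(0.674 × 1.30) = 4.57 rad/s.

ω_n ≈ 4.57 rad/s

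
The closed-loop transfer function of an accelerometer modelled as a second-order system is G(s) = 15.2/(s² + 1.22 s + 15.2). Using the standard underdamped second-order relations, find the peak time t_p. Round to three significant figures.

Matching coefficients with s² + 2ζω_n s + ω_n² gives ω_n² = 15.2 ⇒ ω_n = 3.90 rad/s, and ζ = 1.22/(2ω_n) = 0.156.
ω_d = ω_n√(1−ζ²) = 3.85 rad/s. Then t_p = π/ω_d = 0.816 s.

t_p ≈ 0.816 s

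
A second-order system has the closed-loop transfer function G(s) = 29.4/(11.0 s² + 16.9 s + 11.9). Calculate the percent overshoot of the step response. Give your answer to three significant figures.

%OS ≈ 3.20%

Dividing through by 11.0: denominator becomes s² + 1.536 s + 1.082.
So ω_n = √1.082 = 1.04 rad/s and ζ = 1.536/(2·1.04) = 0.739.
Overshoot: exp(−π·0.739/√(1−0.739²)) = 0.0320, i.e. 3.20%.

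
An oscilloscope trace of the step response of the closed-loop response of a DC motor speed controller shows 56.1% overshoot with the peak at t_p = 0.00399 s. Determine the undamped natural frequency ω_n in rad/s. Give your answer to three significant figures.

ω_n ≈ 801 rad/s

The overshoot fixes ζ = −ln(OS)/√(π²+ln²(OS)) = 0.181.
t_p = π/ω_d ⇒ ω_d = 787 rad/s; then ω_n = ω_d/√(1−ζ²) = 801 rad/s.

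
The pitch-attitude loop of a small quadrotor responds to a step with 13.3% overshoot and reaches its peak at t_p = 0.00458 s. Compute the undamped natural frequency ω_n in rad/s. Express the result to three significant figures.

ζ from %OS: ζ = |ln 0.133|/√(π²+ln²0.133) = 0.540.
t_p = π/ω_d ⇒ ω_d = 686 rad/s; then ω_n = ω_d/√(1−ζ²) = 815 rad/s.

ω_n ≈ 815 rad/s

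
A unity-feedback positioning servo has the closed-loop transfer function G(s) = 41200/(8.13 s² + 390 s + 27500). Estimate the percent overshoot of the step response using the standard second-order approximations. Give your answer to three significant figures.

Dividing through by 8.13: denominator becomes s² + 47.97 s + 3383.
So ω_n = √3383 = 58.2 rad/s and ζ = 47.97/(2·58.2) = 0.412.
%OS = 100·exp(−πζ/√(1−ζ²)) = 24.1%.

%OS ≈ 24.1%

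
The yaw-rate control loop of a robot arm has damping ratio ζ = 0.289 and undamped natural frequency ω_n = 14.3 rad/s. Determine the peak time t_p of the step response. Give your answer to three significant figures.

The damped frequency is ω_d = ω_n√(1−ζ²) = 14.3·√(1−0.0835) = 13.7 rad/s.
Peak time t_p = π/ω_d = π/13.7 = 0.229 s.

t_p ≈ 0.229 s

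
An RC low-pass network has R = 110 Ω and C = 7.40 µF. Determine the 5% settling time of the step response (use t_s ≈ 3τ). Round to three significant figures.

t_s ≈ 0.00244 s

τ = RC = 110 × 7.40 µF = 0.000814 s.
t_s ≈ 3τ = 0.00244 s.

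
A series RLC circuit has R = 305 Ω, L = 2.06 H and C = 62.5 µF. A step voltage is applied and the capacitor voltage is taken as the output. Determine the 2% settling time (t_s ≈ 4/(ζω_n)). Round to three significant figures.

For a series RLC circuit (capacitor voltage as output), ω_n = 1/√(LC) = 1/√(2.06 H · 62.5 µF) = 88.1 rad/s.
ζ = (R/2)·√(C/L) = (305/2)·√(62.5 µF/2.06 H) = 0.840.
t_s ≈ 4/(ζω_n) = 0.0540 s.

t_s ≈ 0.0540 s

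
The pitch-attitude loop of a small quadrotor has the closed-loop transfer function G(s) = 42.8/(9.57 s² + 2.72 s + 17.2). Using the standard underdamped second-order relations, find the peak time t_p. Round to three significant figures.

t_p ≈ 2.36 s

Dividing through by 9.57: denominator becomes s² + 0.2842 s + 1.797.
So ω_n = √1.797 = 1.34 rad/s and ζ = 0.2842/(2·1.34) = 0.106.
ω_d = ω_n√(1−ζ²) = 1.33 rad/s. t_p = π/ω_d = 2.36 s.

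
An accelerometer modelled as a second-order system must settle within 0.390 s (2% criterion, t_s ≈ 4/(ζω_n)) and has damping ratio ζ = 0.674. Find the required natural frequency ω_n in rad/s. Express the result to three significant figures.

ω_n ≈ 15.2 rad/s

Rearranging t_s ≈ 4/(ζω_n) gives ω_n = 4/(ζ·t_s) = 4/(0.674 × 0.390) = 15.2 rad/s.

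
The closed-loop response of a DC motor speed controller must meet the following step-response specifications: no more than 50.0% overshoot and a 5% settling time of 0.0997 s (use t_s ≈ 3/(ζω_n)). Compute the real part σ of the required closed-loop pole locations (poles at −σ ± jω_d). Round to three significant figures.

The settling-time spec alone fixes σ = ζω_n = 3/t_s = 3/0.0997 = 30.1.
(Overshoot then fixes ζ = 0.215 and hence ω_d = σ·√(1−ζ²)/ζ = 136 rad/s.)

σ ≈ 30.1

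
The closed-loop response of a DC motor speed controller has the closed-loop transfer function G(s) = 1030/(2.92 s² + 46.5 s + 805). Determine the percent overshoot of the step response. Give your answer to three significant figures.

%OS ≈ 18.0%

Dividing through by 2.92: denominator becomes s² + 15.92 s + 275.7.
So ω_n = √275.7 = 16.6 rad/s and ζ = 15.92/(2·16.6) = 0.480.
Overshoot: exp(−π·0.480/√(1−0.480²)) = 0.180, i.e. 18.0%.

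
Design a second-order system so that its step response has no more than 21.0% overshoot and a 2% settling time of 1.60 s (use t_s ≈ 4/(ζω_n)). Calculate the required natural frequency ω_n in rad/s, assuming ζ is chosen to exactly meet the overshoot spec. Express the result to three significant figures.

Inverting the overshoot relation: ζ = |ln 0.210|/√(π² + ln²0.210) = 0.445.
From t_s ≈ 4/(ζω_n): ω_n = 4/(ζ·t_s) = 4/(0.445·1.60) = 5.62 rad/s.

ω_n ≈ 5.62 rad/s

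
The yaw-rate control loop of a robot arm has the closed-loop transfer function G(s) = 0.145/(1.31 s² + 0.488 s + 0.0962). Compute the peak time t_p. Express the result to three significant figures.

Dividing through by 1.31: denominator becomes s² + 0.3725 s + 0.07344.
So ω_n = √0.07344 = 0.271 rad/s and ζ = 0.3725/(2·0.271) = 0.687.
ω_d = ω_n√(1−ζ²) = 0.197 rad/s. t_p = π/ω_d = 16.0 s.

t_p ≈ 16.0 s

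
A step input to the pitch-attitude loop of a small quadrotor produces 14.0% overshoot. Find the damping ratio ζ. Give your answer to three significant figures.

Inverting the overshoot relation: ζ = |ln 0.140|/√(π² + ln²0.140) = 0.531.

ζ ≈ 0.531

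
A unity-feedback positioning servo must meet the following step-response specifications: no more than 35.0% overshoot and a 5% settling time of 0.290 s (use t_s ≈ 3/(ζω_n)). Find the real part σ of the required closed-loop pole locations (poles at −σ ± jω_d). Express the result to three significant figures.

The settling-time spec alone fixes σ = ζω_n = 3/t_s = 3/0.290 = 10.3.
(Overshoot then fixes ζ = 0.317 and hence ω_d = σ·√(1−ζ²)/ζ = 31.0 rad/s.)

σ ≈ 10.3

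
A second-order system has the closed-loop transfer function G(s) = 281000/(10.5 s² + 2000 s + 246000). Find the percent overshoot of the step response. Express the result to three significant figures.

%OS ≈ 8.23%

Dividing through by 10.5: denominator becomes s² + 190.5 s + 23430.
So ω_n = √23430 = 153 rad/s and ζ = 190.5/(2·153) = 0.622.
%OS = 100·exp(−πζ/√(1−ζ²)) = 8.23%.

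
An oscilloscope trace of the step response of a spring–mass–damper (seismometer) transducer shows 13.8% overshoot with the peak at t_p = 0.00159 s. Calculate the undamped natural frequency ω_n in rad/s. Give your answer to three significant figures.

The overshoot fixes ζ = −ln(OS)/√(π²+ln²(OS)) = 0.533.
From t_p = π/ω_d, ω_d = π/0.00159 = 1980 rad/s, so ω_n = ω_d/√(1−ζ²) = 2340 rad/s.

ω_n ≈ 2340 rad/s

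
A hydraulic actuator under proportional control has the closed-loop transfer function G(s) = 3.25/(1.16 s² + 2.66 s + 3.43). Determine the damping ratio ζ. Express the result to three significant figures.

Dividing through by 1.16: denominator becomes s² + 2.293 s + 2.957.
So ω_n = √2.957 = 1.72 rad/s and ζ = 2.293/(2·1.72) = 0.667.

ζ ≈ 0.667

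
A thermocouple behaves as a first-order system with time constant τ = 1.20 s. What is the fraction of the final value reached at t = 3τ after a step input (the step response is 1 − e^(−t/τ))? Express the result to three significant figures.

y/y_∞ ≈ 0.950

y(t)/y_∞ = 1 − e^(−t/τ) = 1 − e^(−3) = 1 − e^(−3.00) = 0.950.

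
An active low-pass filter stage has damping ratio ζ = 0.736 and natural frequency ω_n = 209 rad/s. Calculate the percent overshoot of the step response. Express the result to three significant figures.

For an underdamped second-order system, %OS = 100·exp(−πζ/√(1−ζ²)).
πζ/√(1−ζ²) = π·0.736/√(1−0.542) = 3.415, so %OS = 100·e^(−3.415) = 3.29%.

%OS ≈ 3.29%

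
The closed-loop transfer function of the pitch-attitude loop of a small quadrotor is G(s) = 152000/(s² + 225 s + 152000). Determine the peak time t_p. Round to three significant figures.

Comparing the denominator to s² + 2ζω_n s + ω_n²: ω_n = √152000 = 390 rad/s, and 2ζω_n = 225 so ζ = 225/(2·390) = 0.289.
ω_d = ω_n√(1−ζ²) = 373 rad/s. Then t_p = π/ω_d = 0.00842 s.

t_p ≈ 0.00842 s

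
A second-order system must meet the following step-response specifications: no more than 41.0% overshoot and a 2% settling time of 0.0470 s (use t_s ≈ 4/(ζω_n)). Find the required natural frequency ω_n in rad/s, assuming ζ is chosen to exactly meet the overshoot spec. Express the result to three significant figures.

ω_n ≈ 312 rad/s

From %OS = 100·exp(−πζ/√(1−ζ²)), invert to get ζ = −ln(OS)/√(π² + ln²(OS)) with OS = 0.410.
−ln 0.410 = 0.8916, so ζ = 0.8916/√(π² + 0.7949) = 0.273.
From t_s ≈ 4/(ζω_n): ω_n = 4/(ζ·t_s) = 4/(0.273·0.0470) = 312 rad/s.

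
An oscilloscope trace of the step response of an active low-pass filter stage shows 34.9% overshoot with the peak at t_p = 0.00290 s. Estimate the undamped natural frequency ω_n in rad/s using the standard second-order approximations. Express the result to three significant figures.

ζ from %OS: ζ = |ln 0.349|/√(π²+ln²0.349) = 0.318.
t_p = π/ω_d ⇒ ω_d = 1080 rad/s; then ω_n = ω_d/√(1−ζ²) = 1140 rad/s.

ω_n ≈ 1140 rad/s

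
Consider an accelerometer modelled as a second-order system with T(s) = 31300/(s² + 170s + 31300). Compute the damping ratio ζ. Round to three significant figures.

Matching coefficients with s² + 2ζω_n s + ω_n² gives ω_n² = 31300 ⇒ ω_n = 177 rad/s, and ζ = 170/(2ω_n) = 0.480.

ζ ≈ 0.480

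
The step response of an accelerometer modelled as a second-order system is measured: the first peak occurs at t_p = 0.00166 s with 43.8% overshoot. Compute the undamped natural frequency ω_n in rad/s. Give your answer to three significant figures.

From the overshoot, ζ = −ln(OS)/√(π²+ln²(OS)) = 0.254.
From t_p = π/ω_d, ω_d = π/0.00166 = 1890 rad/s, so ω_n = ω_d/√(1−ζ²) = 1960 rad/s.

ω_n ≈ 1960 rad/s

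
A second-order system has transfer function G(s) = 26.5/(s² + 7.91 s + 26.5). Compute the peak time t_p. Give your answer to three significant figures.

t_p ≈ 0.953 s

ω_n = √26.5 = 5.15 rad/s; ζ = 7.91/(2·5.15) = 0.768.
The damped frequency ω_d = ω_n√(1−ζ²) = 3.30 rad/s. Then t_p = π/ω_d = 0.953 s.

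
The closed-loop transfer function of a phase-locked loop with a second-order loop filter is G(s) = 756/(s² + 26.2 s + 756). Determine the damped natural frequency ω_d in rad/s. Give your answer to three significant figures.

ω_d ≈ 24.2 rad/s

ω_n = √756 = 27.5 rad/s; ζ = 26.2/(2·27.5) = 0.476.
The damped frequency ω_d = ω_n√(1−ζ²) = 24.2 rad/s.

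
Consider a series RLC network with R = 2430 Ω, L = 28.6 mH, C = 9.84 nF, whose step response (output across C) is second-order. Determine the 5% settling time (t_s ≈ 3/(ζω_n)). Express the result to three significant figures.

For a series RLC circuit (capacitor voltage as output), ω_n = 1/√(LC) = 1/√(28.6 mH · 9.84 nF) = 59600 rad/s.
ζ = (R/2)·√(C/L) = (2430/2)·√(9.84 nF/28.6 mH) = 0.713.
t_s ≈ 3/(ζω_n) = 0.0000706 s.

t_s ≈ 0.0000706 s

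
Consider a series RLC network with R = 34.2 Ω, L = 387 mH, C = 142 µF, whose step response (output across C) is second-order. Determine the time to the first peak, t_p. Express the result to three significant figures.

For a series RLC circuit (capacitor voltage as output), ω_n = 1/√(LC) = 1/√(387 mH · 142 µF) = 135 rad/s.
ζ = (R/2)·√(C/L) = (34.2/2)·√(142 µF/387 mH) = 0.328.
The damped frequency ω_d = ω_n√(1−ζ²) = 127 rad/s. t_p = π/ω_d = 0.0246 s.

t_p ≈ 0.0246 s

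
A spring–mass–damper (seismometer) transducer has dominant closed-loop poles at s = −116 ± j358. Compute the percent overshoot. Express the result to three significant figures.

|pole| = ω_n = √(116² + 358²) = 376 rad/s; ζ = cos θ = σ/ω_n = 0.308.
%OS = 100·exp(−πζ/√(1−ζ²)) = 36.1%.

%OS ≈ 36.1%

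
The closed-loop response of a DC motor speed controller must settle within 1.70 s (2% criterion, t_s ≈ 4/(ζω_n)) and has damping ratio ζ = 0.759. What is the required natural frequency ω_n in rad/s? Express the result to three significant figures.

Rearranging t_s ≈ 4/(ζω_n) gives ω_n = 4/(ζ·t_s) = 4/(0.759 × 1.70) = 3.10 rad/s.

ω_n ≈ 3.10 rad/s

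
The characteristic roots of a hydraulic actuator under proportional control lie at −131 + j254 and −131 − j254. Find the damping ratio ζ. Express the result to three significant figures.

ζ ≈ 0.458

With σ = 131, ω_d = 254: ω_n = √(σ²+ω_d²) = 286 rad/s, ζ = σ/ω_n = 0.458.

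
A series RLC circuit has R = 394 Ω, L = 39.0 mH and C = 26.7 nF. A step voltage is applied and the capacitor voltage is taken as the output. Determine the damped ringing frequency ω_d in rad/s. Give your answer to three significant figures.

ω_d ≈ 30600 rad/s

For a series RLC circuit (capacitor voltage as output), ω_n = 1/√(LC) = 1/√(39.0 mH · 26.7 nF) = 31000 rad/s.
ζ = (R/2)·√(C/L) = (394/2)·√(26.7 nF/39.0 mH) = 0.163.
ω_d = 31000·√(1 − 0.163²) = 30600 rad/s.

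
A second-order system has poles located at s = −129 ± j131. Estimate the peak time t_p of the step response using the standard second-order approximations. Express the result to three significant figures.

t_p ≈ 0.0240 s

t_p = π/ω_d with ω_d = 131 (the imaginary part), so t_p = 0.0240 s.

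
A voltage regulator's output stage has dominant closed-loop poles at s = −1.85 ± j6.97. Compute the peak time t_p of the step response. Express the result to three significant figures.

t_p = π/ω_d with ω_d = 6.97 (the imaginary part), so t_p = 0.451 s.

t_p ≈ 0.451 s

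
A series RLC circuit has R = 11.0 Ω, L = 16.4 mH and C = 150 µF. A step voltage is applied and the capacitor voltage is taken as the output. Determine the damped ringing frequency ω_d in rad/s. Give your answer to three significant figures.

ω_d ≈ 542 rad/s

For a series RLC circuit (capacitor voltage as output), ω_n = 1/√(LC) = 1/√(16.4 mH · 150 µF) = 638 rad/s.
ζ = (R/2)·√(C/L) = (11.0/2)·√(150 µF/16.4 mH) = 0.526.
The damped frequency ω_d = ω_n√(1−ζ²) = 542 rad/s.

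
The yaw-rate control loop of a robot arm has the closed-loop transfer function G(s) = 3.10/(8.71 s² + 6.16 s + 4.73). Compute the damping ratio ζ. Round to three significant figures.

Dividing through by 8.71: denominator becomes s² + 0.7072 s + 0.5431.
So ω_n = √0.5431 = 0.737 rad/s and ζ = 0.7072/(2·0.737) = 0.480.

ζ ≈ 0.480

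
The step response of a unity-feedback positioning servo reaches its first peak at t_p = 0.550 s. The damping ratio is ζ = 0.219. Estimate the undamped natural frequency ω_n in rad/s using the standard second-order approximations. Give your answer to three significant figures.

ω_n ≈ 5.85 rad/s

Peak time t_p = π/ω_d, so ω_d = π/t_p = π/0.550 = 5.71 rad/s.
ω_n = ω_d/√(1−ζ²) = 5.71/√0.952 = 5.85 rad/s.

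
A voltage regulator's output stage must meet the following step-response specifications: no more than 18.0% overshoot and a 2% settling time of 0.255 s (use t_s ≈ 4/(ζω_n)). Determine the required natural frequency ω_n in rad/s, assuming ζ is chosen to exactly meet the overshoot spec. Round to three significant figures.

Inverting the overshoot relation: ζ = |ln 0.180|/√(π² + ln²0.180) = 0.479.
Then ω_n = 4/(ζ t_s) = 4/(0.479 × 0.255) = 32.7 rad/s.

ω_n ≈ 32.7 rad/s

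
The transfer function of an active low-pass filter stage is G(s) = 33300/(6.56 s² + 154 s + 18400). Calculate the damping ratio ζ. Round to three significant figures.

Dividing through by 6.56: denominator becomes s² + 23.48 s + 2805.
So ω_n = √2805 = 53.0 rad/s and ζ = 23.48/(2·53.0) = 0.222.

ζ ≈ 0.222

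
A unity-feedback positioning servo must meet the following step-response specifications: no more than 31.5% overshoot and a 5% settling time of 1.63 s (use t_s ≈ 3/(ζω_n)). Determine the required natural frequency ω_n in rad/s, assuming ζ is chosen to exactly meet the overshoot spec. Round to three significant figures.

ω_n ≈ 5.33 rad/s

ζ = −ln(OS)/√(π² + (ln OS)²). With OS = 0.315, ln OS = −1.155 and ζ = 1.155/3.347 = 0.345.
Then ω_n = 3/(ζ t_s) = 3/(0.345 × 1.63) = 5.33 rad/s.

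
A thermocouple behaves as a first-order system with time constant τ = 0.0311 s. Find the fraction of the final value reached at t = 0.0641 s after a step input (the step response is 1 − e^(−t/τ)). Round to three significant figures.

y/y_∞ ≈ 0.873

y(t)/y_∞ = 1 − e^(−t/τ) = 1 − e^(−0.0641/0.0311) = 1 − e^(−2.06) = 0.873.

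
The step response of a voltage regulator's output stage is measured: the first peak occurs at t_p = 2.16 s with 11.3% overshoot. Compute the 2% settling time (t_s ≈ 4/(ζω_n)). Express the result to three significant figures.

From the overshoot, ζ = −ln(OS)/√(π²+ln²(OS)) = 0.570.
From t_p = π/ω_d, ω_d = π/2.16 = 1.45 rad/s, so ω_n = ω_d/√(1−ζ²) = 1.77 rad/s.
t_s ≈ 4/(ζω_n) = 4/(0.570·1.77) = 3.96 s.

t_s ≈ 3.96 s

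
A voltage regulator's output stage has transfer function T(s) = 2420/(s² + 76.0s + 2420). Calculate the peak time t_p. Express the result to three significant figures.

Matching coefficients with s² + 2ζω_n s + ω_n² gives ω_n² = 2420 ⇒ ω_n = 49.2 rad/s, and ζ = 76.0/(2ω_n) = 0.772.
ω_d = ω_n√(1−ζ²) = 31.2 rad/s. Then t_p = π/ω_d = 0.101 s.

t_p ≈ 0.101 s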